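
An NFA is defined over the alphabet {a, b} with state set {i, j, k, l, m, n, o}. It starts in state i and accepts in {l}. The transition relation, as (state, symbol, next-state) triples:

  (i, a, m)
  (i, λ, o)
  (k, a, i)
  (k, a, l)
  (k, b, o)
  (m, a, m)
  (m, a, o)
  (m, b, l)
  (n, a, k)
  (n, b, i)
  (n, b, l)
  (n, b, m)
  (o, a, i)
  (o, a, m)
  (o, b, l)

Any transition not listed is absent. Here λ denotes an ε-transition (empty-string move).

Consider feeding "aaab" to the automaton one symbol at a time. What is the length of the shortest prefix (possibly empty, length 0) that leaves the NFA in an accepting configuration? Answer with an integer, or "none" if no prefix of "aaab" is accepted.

Start: ε-closure({i}) = {i, o}.
Read 'a': i→{m}, o→{i, m}; union {i, m}; ε-closure = {i, m, o}.
Read 'a': i→{m}, m→{m, o}, o→{i, m}; now {i, m, o}.
Read 'a': i→{m}, m→{m, o}, o→{i, m}; now {i, m, o}.
Read 'b': i→∅, m→{l}, o→{l}; now {l}.
None of the earlier sets intersect F, but {l} does.

4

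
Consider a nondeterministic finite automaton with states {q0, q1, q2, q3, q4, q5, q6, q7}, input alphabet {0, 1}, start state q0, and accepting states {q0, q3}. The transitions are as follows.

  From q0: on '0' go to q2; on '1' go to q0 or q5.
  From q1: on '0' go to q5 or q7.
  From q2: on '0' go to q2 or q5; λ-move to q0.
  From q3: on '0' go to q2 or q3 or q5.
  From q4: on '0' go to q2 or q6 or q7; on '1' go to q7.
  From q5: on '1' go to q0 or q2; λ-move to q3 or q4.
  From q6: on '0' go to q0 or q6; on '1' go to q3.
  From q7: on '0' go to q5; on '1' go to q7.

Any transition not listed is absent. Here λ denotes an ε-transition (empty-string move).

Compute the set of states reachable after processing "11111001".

{q0, q2, q3, q4, q5, q7}

Start in {q0}.
Read '1': {q0} → {q0, q3, q4, q5}.
Read '1': {q0, q3, q4, q5} → {q0, q2, q3, q4, q5, q7}.
Read '1': {q0, q2, q3, q4, q5, q7} → {q0, q2, q3, q4, q5, q7}.
Read '1': {q0, q2, q3, q4, q5, q7} → {q0, q2, q3, q4, q5, q7}.
Read '1': {q0, q2, q3, q4, q5, q7} → {q0, q2, q3, q4, q5, q7}.
Read '0': {q0, q2, q3, q4, q5, q7} → {q0, q2, q3, q4, q5, q6, q7}.
Read '0': {q0, q2, q3, q4, q5, q6, q7} → {q0, q2, q3, q4, q5, q6, q7}.
Read '1': {q0, q2, q3, q4, q5, q6, q7} → {q0, q2, q3, q4, q5, q7}.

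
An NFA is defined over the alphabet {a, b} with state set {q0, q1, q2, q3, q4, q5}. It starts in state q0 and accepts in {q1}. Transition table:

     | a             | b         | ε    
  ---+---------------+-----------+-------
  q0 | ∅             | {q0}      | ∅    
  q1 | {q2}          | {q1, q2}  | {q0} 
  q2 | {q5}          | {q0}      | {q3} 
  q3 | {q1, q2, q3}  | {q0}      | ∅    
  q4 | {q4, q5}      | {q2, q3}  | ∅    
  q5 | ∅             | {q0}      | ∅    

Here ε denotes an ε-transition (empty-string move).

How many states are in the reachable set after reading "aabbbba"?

0

Start in {q0}.
Read 'a': {q0} → ∅.
The set is empty and remains empty for the remaining 6 symbols.
That set has 0 states.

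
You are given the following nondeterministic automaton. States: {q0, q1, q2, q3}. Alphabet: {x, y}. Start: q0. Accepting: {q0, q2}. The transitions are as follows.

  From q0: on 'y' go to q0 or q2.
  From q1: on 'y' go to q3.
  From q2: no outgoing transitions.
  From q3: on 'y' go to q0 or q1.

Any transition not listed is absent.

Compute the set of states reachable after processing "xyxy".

∅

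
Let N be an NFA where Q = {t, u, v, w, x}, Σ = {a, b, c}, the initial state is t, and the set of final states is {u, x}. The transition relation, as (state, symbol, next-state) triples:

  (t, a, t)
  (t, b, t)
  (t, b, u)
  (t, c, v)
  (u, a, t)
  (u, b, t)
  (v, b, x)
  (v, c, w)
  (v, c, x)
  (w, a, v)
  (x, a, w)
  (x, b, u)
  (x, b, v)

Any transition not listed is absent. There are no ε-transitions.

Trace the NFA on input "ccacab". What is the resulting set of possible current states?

Start in {t}.
Read 'c': t→{v}; now {v}.
Read 'c': v→{w, x}; now {w, x}.
Read 'a': w→{v}, x→{w}; now {v, w}.
Read 'c': v→{w, x}, w→∅; now {w, x}.
Read 'a': w→{v}, x→{w}; now {v, w}.
Read 'b': v→{x}, w→∅; now {x}.

{x}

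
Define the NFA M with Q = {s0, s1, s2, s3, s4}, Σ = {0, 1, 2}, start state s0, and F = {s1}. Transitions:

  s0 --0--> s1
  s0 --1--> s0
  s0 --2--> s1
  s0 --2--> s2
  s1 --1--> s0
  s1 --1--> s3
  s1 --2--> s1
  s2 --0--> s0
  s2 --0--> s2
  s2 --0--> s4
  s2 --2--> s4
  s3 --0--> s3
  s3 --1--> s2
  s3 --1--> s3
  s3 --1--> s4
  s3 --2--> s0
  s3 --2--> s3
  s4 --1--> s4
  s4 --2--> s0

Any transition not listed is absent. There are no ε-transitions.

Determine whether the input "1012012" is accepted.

Start in {s0}.
Read '1': {s0} → {s0}.
Read '0': {s0} → {s1}.
Read '1': {s1} → {s0, s3}.
Read '2': {s0, s3} → {s0, s1, s2, s3}.
Read '0': {s0, s1, s2, s3} → {s0, s1, s2, s3, s4}.
Read '1': {s0, s1, s2, s3, s4} → {s0, s2, s3, s4}.
Read '2': {s0, s2, s3, s4} → {s0, s1, s2, s3, s4}.
The final set {s0, s1, s2, s3, s4} contains the accepting state s1.

Yes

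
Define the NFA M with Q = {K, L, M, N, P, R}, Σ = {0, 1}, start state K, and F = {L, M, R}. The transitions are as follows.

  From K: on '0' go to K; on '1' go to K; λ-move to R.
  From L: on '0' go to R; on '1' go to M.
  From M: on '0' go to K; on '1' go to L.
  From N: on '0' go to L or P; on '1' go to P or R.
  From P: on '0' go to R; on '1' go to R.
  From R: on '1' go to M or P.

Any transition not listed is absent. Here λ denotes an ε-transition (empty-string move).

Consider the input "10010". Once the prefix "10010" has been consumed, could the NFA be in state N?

No

Start: ε-closure({K}) = {K, R}.
Read '1': K→{K}, R→{M, P}; union {K, M, P}; ε-closure = {K, M, P, R}.
Read '0': K→{K}, M→{K}, P→{R}, R→∅; now {K, R}.
Read '0': K→{K}, R→∅; union {K}; ε-closure = {K, R}.
Read '1': K→{K}, R→{M, P}; union {K, M, P}; ε-closure = {K, M, P, R}.
Read '0': K→{K}, M→{K}, P→{R}, R→∅; now {K, R}.
State N is not in {K, R}.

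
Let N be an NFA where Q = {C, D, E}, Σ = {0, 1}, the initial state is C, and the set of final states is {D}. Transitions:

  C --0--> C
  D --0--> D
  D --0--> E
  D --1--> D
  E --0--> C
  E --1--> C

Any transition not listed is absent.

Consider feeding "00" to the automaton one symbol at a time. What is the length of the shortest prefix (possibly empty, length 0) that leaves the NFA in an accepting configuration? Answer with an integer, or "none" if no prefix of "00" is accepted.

none

Start in {C}.
Read '0': {C} → {C}.
Read '0': {C} → {C}.
No reachable set along the way intersects F.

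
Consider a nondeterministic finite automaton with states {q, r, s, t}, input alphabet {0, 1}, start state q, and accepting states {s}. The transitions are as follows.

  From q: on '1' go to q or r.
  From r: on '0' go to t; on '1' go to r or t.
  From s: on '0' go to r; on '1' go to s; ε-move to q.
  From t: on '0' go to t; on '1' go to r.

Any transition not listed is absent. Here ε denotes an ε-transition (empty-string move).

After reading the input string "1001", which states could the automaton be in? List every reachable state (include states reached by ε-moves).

{r}

Start in {q}.
Read '1': q→{q, r}; now {q, r}.
Read '0': q→∅, r→{t}; now {t}.
Read '0': t→{t}; now {t}.
Read '1': t→{r}; now {r}.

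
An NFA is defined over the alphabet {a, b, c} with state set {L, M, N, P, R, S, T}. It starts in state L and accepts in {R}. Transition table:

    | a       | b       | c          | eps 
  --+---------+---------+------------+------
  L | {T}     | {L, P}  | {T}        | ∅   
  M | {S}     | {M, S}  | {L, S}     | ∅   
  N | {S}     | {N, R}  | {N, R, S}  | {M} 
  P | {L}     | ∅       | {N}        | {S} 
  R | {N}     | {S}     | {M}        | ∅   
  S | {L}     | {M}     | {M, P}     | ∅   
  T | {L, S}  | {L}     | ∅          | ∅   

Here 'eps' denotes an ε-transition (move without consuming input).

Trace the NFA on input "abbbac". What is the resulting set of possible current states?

{M, P, S, T}

Start in {L}.
Read 'a': L→{T}; now {T}.
Read 'b': T→{L}; now {L}.
Read 'b': L→{L, P}; union {L, P}; ε-closure = {L, P, S}.
Read 'b': L→{L, P}, P→∅, S→{M}; union {L, M, P}; ε-closure = {L, M, P, S}.
Read 'a': L→{T}, M→{S}, P→{L}, S→{L}; now {L, S, T}.
Read 'c': L→{T}, S→{M, P}, T→∅; union {M, P, T}; ε-closure = {M, P, S, T}.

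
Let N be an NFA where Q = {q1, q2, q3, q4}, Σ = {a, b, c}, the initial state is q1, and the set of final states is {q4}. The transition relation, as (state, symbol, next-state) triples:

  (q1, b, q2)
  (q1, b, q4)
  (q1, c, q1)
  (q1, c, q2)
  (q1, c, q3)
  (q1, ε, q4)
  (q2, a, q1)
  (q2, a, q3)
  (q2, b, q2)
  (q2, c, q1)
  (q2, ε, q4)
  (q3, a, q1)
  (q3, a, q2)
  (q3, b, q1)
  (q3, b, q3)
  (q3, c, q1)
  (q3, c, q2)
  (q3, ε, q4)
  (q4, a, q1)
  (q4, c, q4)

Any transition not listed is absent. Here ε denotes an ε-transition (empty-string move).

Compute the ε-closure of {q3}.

Begin with {q3}.
ε-move q3 → q4; add q4.

{q3, q4}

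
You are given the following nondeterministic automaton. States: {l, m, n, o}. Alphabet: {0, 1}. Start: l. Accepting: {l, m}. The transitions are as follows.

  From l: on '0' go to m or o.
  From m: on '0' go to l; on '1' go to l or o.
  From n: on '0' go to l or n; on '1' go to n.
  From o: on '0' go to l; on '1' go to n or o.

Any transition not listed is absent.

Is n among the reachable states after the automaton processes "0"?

No

Start in {l}.
Read '0': {l} → {m, o}.
State n is not in {m, o}.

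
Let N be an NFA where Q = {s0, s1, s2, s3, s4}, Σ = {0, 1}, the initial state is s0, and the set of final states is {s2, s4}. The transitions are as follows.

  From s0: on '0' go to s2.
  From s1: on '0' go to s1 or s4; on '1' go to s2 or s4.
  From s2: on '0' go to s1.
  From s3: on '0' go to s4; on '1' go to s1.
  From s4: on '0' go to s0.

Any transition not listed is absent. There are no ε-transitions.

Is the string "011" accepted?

Start in {s0}.
Read '0': s0→{s2}; now {s2}.
Read '1': s2→∅; now ∅.
The set is empty and remains empty for the remaining 1 symbol.
The final set ∅ contains no accepting state.

No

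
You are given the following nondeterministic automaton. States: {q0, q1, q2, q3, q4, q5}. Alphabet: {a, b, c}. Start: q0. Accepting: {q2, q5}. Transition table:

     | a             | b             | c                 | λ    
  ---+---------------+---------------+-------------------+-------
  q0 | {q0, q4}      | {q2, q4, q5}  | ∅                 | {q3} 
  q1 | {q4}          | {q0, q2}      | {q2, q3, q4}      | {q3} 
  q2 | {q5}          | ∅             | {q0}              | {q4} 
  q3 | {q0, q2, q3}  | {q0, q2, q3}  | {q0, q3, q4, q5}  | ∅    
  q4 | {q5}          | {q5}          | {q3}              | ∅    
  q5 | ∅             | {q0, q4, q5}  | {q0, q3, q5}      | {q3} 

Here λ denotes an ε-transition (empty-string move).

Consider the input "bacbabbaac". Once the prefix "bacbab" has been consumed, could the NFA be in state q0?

Yes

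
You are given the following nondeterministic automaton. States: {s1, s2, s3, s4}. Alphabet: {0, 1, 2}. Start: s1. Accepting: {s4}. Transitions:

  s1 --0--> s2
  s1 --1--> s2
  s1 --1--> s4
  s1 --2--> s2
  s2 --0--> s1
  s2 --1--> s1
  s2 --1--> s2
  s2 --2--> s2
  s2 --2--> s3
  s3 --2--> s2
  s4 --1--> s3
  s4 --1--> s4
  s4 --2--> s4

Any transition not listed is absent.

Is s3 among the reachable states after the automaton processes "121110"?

No

Start in {s1}.
Read '1': {s1} → {s2, s4}.
Read '2': {s2, s4} → {s2, s3, s4}.
Read '1': {s2, s3, s4} → {s1, s2, s3, s4}.
Read '1': {s1, s2, s3, s4} → {s1, s2, s3, s4}.
Read '1': {s1, s2, s3, s4} → {s1, s2, s3, s4}.
Read '0': {s1, s2, s3, s4} → {s1, s2}.
State s3 is not in {s1, s2}.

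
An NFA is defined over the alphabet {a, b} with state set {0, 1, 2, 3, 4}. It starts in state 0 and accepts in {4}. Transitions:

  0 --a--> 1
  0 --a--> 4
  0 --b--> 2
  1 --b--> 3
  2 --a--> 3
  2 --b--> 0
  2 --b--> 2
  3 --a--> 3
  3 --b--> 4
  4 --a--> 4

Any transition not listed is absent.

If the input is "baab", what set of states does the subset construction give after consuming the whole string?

{4}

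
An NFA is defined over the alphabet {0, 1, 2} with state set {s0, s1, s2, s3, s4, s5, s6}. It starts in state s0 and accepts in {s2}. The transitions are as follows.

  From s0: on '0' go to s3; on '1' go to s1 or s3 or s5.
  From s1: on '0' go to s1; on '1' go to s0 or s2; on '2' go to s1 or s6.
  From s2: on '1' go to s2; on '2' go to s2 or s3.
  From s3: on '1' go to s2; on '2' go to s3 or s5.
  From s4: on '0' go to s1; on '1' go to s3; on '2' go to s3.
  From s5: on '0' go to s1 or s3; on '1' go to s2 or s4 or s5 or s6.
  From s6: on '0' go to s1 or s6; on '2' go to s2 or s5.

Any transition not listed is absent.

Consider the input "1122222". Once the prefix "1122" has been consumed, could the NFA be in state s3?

Yes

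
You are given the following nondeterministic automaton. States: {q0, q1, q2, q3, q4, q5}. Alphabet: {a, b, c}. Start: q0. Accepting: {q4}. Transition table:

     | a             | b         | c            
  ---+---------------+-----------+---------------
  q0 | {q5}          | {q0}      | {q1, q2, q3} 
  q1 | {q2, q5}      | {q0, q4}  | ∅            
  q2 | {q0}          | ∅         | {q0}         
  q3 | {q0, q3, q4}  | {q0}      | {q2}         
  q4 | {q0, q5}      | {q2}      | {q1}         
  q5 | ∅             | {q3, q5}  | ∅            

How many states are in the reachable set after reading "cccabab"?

4

Start in {q0}.
Read 'c': q0→{q1, q2, q3}; now {q1, q2, q3}.
Read 'c': q1→∅, q2→{q0}, q3→{q2}; now {q0, q2}.
Read 'c': q0→{q1, q2, q3}, q2→{q0}; now {q0, q1, q2, q3}.
Read 'a': q0→{q5}, q1→{q2, q5}, q2→{q0}, q3→{q0, q3, q4}; now {q0, q2, q3, q4, q5}.
Read 'b': q0→{q0}, q2→∅, q3→{q0}, q4→{q2}, q5→{q3, q5}; now {q0, q2, q3, q5}.
Read 'a': q0→{q5}, q2→{q0}, q3→{q0, q3, q4}, q5→∅; now {q0, q3, q4, q5}.
Read 'b': q0→{q0}, q3→{q0}, q4→{q2}, q5→{q3, q5}; now {q0, q2, q3, q5}.
That set has 4 states.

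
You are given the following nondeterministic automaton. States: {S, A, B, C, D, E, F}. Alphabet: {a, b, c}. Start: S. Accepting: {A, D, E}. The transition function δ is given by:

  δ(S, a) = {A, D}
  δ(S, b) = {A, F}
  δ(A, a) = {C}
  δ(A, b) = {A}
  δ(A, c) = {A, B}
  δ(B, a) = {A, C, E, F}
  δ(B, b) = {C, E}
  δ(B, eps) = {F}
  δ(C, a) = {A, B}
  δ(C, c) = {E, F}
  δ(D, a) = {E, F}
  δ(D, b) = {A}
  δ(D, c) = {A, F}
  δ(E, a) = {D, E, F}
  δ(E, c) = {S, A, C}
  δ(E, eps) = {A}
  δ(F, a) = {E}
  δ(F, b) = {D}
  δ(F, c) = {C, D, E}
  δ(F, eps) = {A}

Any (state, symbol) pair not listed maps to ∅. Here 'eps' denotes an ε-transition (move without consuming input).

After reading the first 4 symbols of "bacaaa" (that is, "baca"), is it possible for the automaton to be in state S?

No

Start in {S}.
Read 'b': {S} → {A, F}.
Read 'a': {A, F} → {A, C, E}.
Read 'c': {A, C, E} → {S, A, B, C, E, F}.
Read 'a': {S, A, B, C, E, F} → {A, B, C, D, E, F}.
State S is not in {A, B, C, D, E, F}.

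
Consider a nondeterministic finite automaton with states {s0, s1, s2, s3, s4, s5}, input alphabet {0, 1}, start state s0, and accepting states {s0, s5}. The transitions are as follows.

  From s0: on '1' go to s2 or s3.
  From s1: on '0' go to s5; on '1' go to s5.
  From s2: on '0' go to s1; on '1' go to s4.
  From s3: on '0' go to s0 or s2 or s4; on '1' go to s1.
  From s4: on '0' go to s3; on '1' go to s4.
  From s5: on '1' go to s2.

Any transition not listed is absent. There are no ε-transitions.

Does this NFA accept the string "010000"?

Start in {s0}.
Read '0': {s0} → ∅.
The set is empty and remains empty for the remaining 5 symbols.
The final set ∅ contains no accepting state.

No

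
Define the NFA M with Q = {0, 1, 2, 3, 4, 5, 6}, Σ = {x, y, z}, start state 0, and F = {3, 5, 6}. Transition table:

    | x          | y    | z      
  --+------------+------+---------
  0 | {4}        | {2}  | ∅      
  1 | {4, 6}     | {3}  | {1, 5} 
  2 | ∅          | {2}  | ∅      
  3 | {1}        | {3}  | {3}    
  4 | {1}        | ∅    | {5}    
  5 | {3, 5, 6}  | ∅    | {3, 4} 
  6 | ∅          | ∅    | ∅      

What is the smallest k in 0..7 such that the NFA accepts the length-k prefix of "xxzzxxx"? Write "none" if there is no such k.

Start in {0}.
Read 'x': {0} → {4}.
Read 'x': {4} → {1}.
Read 'z': {1} → {1, 5}.
None of the earlier sets intersect F, but {1, 5} does.

3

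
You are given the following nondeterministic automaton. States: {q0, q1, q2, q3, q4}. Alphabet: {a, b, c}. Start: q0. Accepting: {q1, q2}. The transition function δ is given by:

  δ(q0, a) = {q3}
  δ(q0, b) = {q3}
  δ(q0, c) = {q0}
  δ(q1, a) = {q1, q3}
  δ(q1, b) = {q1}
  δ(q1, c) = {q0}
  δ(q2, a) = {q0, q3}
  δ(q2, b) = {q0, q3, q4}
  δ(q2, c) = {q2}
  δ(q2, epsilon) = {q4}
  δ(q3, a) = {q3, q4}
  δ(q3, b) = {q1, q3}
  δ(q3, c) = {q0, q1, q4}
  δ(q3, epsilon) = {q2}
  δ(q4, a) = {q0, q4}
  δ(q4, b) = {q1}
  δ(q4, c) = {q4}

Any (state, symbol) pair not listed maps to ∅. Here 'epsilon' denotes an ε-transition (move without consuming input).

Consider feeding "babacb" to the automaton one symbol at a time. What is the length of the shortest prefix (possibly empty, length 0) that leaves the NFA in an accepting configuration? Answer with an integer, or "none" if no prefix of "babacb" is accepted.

Start in {q0}.
Read 'b': q0→{q3}; union {q3}; ε-closure = {q2, q3, q4}.
None of the earlier sets intersect F, but {q2, q3, q4} does.

1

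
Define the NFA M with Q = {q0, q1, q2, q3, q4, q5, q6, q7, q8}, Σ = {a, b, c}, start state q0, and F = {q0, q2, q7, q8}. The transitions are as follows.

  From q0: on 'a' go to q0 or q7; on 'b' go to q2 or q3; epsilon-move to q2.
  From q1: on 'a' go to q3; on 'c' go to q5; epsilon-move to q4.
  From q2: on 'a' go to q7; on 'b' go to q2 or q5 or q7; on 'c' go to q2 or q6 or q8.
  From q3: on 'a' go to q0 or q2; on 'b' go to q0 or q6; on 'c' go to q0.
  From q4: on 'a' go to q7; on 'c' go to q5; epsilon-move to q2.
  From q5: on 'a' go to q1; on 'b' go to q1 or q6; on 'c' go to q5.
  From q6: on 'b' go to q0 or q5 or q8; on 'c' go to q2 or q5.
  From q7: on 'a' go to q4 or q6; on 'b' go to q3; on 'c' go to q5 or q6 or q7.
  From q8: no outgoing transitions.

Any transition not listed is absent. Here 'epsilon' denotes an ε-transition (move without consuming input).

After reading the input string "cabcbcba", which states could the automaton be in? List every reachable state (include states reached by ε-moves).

{q0, q1, q2, q3, q4, q6, q7}

Start: ε-closure({q0}) = {q0, q2}.
Read 'c': {q0, q2} → {q2, q6, q8}.
Read 'a': {q2, q6, q8} → {q7}.
Read 'b': {q7} → {q3}.
Read 'c': {q3} → {q0, q2}.
Read 'b': {q0, q2} → {q2, q3, q5, q7}.
Read 'c': {q2, q3, q5, q7} → {q0, q2, q5, q6, q7, q8}.
Read 'b': {q0, q2, q5, q6, q7, q8} → {q0, q1, q2, q3, q4, q5, q6, q7, q8}.
Read 'a': {q0, q1, q2, q3, q4, q5, q6, q7, q8} → {q0, q1, q2, q3, q4, q6, q7}.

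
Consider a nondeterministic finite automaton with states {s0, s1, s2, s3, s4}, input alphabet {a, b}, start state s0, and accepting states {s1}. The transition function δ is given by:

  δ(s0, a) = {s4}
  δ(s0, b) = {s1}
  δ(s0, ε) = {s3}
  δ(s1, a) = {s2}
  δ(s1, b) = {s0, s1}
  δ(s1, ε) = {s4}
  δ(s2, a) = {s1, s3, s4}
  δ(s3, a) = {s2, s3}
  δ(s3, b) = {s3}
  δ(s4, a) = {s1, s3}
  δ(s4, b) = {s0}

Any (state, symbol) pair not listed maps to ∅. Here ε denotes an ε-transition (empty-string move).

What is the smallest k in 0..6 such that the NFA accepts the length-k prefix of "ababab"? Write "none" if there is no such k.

none

Start: ε-closure({s0}) = {s0, s3}.
Read 'a': s0→{s4}, s3→{s2, s3}; now {s2, s3, s4}.
Read 'b': s2→∅, s3→{s3}, s4→{s0}; now {s0, s3}.
Read 'a': s0→{s4}, s3→{s2, s3}; now {s2, s3, s4}.
Read 'b': s2→∅, s3→{s3}, s4→{s0}; now {s0, s3}.
Read 'a': s0→{s4}, s3→{s2, s3}; now {s2, s3, s4}.
Read 'b': s2→∅, s3→{s3}, s4→{s0}; now {s0, s3}.
No reachable set along the way intersects F.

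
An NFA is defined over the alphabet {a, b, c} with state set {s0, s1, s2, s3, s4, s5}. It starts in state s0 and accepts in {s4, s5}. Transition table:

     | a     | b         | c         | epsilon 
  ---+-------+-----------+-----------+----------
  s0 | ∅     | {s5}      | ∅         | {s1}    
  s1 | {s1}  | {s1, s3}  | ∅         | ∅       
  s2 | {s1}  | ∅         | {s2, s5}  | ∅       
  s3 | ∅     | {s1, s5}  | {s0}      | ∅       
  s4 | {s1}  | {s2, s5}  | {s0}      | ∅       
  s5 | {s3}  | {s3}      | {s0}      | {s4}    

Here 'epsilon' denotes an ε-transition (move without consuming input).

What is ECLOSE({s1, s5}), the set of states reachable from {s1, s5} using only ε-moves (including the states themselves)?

Begin with {s1, s5}.
ε-move s5 → s4; add s4.

{s1, s4, s5}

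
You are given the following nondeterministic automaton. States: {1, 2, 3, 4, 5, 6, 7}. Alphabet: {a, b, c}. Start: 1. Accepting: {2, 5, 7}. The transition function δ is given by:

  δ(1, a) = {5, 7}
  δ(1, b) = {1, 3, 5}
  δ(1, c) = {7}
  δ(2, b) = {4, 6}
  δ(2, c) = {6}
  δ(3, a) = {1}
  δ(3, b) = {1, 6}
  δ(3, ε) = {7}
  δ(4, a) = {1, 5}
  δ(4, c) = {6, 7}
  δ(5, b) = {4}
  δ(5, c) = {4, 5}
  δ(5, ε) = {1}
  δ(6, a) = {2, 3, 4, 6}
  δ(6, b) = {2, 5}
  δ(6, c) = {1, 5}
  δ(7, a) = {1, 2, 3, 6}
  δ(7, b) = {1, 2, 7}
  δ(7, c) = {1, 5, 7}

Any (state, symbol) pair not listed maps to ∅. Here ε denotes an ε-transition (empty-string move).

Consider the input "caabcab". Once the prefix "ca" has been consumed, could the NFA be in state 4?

Start in {1}.
Read 'c': 1→{7}; now {7}.
Read 'a': 7→{1, 2, 3, 6}; union {1, 2, 3, 6}; ε-closure = {1, 2, 3, 6, 7}.
State 4 is not in {1, 2, 3, 6, 7}.

No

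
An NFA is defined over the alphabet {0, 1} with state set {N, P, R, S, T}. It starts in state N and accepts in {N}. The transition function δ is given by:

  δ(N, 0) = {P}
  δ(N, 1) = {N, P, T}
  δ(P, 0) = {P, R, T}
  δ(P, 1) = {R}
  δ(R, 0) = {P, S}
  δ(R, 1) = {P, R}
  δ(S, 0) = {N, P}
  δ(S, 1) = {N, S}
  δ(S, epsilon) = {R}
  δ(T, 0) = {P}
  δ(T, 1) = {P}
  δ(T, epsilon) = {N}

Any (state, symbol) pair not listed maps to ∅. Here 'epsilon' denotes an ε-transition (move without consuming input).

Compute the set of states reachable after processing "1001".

{N, P, R, S, T}

Start in {N}.
Read '1': N→{N, P, T}; now {N, P, T}.
Read '0': N→{P}, P→{P, R, T}, T→{P}; union {P, R, T}; ε-closure = {N, P, R, T}.
Read '0': N→{P}, P→{P, R, T}, R→{P, S}, T→{P}; union {P, R, S, T}; ε-closure = {N, P, R, S, T}.
Read '1': N→{N, P, T}, P→{R}, R→{P, R}, S→{N, S}, T→{P}; now {N, P, R, S, T}.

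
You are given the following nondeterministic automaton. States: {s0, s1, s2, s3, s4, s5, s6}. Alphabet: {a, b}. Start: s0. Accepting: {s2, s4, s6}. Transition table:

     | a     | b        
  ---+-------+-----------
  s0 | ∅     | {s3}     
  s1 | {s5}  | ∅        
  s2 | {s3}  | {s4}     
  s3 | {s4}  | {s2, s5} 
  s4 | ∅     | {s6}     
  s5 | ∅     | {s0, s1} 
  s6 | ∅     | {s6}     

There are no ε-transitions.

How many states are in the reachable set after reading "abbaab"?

Start in {s0}.
Read 'a': s0→∅; now ∅.
The set is empty and remains empty for the remaining 5 symbols.
That set has 0 states.

0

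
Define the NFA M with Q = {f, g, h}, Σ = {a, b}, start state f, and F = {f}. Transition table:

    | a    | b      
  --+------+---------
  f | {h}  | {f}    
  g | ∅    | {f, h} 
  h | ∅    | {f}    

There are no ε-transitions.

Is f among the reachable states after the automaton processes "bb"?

Yes

Start in {f}.
Read 'b': {f} → {f}.
Read 'b': {f} → {f}.
State f is in {f}.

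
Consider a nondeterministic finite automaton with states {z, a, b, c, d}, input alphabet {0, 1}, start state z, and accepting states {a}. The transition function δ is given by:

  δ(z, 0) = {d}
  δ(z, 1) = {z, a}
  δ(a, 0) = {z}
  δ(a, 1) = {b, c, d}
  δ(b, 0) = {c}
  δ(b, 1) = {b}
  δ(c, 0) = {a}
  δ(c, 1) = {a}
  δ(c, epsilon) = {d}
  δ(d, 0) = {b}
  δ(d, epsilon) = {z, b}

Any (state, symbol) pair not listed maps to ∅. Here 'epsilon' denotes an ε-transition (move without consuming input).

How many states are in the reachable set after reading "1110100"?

Start in {z}.
Read '1': {z} → {z, a}.
Read '1': {z, a} → {z, a, b, c, d}.
Read '1': {z, a, b, c, d} → {z, a, b, c, d}.
Read '0': {z, a, b, c, d} → {z, a, b, c, d}.
Read '1': {z, a, b, c, d} → {z, a, b, c, d}.
Read '0': {z, a, b, c, d} → {z, a, b, c, d}.
Read '0': {z, a, b, c, d} → {z, a, b, c, d}.
That set has 5 states.

5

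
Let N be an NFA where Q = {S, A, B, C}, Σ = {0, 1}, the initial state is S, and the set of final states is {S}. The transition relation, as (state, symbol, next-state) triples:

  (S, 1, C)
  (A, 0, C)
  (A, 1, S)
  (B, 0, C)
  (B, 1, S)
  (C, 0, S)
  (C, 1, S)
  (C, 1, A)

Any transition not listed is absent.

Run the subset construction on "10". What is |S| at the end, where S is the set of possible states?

1

Start in {S}.
Read '1': {S} → {C}.
Read '0': {C} → {S}.
That set has 1 state.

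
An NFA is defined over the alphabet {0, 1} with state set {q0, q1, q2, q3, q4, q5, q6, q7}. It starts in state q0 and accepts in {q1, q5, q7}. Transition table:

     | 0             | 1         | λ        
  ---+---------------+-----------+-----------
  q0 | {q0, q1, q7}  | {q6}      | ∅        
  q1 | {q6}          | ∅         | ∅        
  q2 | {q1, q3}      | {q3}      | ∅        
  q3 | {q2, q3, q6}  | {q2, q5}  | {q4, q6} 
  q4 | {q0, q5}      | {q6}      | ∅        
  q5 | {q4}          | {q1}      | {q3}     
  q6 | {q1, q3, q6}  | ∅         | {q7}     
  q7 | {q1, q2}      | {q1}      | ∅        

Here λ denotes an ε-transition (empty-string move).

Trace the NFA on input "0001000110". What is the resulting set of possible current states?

Start in {q0}.
Read '0': {q0} → {q0, q1, q7}.
Read '0': {q0, q1, q7} → {q0, q1, q2, q6, q7}.
Read '0': {q0, q1, q2, q6, q7} → {q0, q1, q2, q3, q4, q6, q7}.
Read '1': {q0, q1, q2, q3, q4, q6, q7} → {q1, q2, q3, q4, q5, q6, q7}.
Read '0': {q1, q2, q3, q4, q5, q6, q7} → {q0, q1, q2, q3, q4, q5, q6, q7}.
Read '0': {q0, q1, q2, q3, q4, q5, q6, q7} → {q0, q1, q2, q3, q4, q5, q6, q7}.
Read '0': {q0, q1, q2, q3, q4, q5, q6, q7} → {q0, q1, q2, q3, q4, q5, q6, q7}.
Read '1': {q0, q1, q2, q3, q4, q5, q6, q7} → {q1, q2, q3, q4, q5, q6, q7}.
Read '1': {q1, q2, q3, q4, q5, q6, q7} → {q1, q2, q3, q4, q5, q6, q7}.
Read '0': {q1, q2, q3, q4, q5, q6, q7} → {q0, q1, q2, q3, q4, q5, q6, q7}.

{q0, q1, q2, q3, q4, q5, q6, q7}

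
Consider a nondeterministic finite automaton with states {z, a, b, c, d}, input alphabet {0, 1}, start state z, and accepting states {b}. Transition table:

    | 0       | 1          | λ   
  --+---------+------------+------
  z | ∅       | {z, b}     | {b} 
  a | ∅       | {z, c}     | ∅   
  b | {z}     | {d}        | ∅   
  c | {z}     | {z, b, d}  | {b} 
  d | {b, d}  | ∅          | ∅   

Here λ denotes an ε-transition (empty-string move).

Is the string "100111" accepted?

Yes

Start: ε-closure({z}) = {z, b}.
Read '1': z→{z, b}, b→{d}; now {z, b, d}.
Read '0': z→∅, b→{z}, d→{b, d}; now {z, b, d}.
Read '0': z→∅, b→{z}, d→{b, d}; now {z, b, d}.
Read '1': z→{z, b}, b→{d}, d→∅; now {z, b, d}.
Read '1': z→{z, b}, b→{d}, d→∅; now {z, b, d}.
Read '1': z→{z, b}, b→{d}, d→∅; now {z, b, d}.
The final set {z, b, d} contains the accepting state b.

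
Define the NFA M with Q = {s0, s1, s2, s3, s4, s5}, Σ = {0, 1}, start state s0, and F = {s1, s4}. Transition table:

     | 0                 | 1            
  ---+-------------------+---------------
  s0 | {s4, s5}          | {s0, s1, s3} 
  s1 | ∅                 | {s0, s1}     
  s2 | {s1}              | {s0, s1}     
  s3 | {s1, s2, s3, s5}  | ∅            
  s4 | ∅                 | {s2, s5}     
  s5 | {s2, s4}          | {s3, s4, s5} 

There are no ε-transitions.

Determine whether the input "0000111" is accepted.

Start in {s0}.
Read '0': {s0} → {s4, s5}.
Read '0': {s4, s5} → {s2, s4}.
Read '0': {s2, s4} → {s1}.
Read '0': {s1} → ∅.
The set is empty and remains empty for the remaining 3 symbols.
The final set ∅ contains no accepting state.

No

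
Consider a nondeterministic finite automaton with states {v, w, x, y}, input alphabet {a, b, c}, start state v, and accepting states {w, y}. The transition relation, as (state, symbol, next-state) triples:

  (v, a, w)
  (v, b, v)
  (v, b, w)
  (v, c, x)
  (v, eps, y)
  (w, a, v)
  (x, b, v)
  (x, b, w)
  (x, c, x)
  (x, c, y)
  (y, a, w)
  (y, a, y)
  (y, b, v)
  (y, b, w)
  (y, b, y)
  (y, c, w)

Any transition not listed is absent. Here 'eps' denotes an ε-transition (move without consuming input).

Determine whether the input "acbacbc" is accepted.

No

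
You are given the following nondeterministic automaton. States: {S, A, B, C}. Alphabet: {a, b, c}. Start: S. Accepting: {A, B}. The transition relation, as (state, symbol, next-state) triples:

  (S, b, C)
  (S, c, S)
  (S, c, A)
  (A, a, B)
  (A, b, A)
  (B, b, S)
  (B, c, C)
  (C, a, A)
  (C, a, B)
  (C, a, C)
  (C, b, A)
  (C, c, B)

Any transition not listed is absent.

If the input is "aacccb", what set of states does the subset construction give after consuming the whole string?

∅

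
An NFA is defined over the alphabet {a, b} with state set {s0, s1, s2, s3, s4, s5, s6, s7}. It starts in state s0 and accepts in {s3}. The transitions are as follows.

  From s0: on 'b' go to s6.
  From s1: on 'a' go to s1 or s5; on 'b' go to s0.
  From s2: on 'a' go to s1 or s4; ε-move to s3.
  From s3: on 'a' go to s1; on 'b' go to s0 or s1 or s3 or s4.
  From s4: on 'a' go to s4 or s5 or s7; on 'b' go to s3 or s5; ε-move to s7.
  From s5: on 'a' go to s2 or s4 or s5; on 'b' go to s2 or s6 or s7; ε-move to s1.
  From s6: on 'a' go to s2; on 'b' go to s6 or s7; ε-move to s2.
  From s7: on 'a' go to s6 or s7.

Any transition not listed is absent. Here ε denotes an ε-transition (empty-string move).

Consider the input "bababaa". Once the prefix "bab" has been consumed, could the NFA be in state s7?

Yes

Start in {s0}.
Read 'b': {s0} → {s2, s3, s6}.
Read 'a': {s2, s3, s6} → {s1, s2, s3, s4, s7}.
Read 'b': {s1, s2, s3, s4, s7} → {s0, s1, s3, s4, s5, s7}.
State s7 is in {s0, s1, s3, s4, s5, s7}.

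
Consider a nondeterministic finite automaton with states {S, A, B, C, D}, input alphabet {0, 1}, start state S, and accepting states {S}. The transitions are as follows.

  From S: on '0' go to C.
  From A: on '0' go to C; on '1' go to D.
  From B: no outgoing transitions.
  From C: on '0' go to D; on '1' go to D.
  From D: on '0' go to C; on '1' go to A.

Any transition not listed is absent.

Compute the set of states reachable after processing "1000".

∅

Start in {S}.
Read '1': S→∅; now ∅.
The set is empty and remains empty for the remaining 3 symbols.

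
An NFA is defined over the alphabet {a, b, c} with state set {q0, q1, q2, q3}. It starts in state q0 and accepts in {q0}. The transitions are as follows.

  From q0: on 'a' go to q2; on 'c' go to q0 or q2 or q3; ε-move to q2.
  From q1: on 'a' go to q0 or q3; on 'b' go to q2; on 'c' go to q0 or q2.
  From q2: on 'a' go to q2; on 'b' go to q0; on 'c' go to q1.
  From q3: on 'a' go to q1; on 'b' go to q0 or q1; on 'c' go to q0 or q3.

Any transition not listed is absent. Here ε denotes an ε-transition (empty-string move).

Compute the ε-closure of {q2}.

{q2}

Begin with {q2}.
No ε-moves leave this set, so the closure equals the set itself.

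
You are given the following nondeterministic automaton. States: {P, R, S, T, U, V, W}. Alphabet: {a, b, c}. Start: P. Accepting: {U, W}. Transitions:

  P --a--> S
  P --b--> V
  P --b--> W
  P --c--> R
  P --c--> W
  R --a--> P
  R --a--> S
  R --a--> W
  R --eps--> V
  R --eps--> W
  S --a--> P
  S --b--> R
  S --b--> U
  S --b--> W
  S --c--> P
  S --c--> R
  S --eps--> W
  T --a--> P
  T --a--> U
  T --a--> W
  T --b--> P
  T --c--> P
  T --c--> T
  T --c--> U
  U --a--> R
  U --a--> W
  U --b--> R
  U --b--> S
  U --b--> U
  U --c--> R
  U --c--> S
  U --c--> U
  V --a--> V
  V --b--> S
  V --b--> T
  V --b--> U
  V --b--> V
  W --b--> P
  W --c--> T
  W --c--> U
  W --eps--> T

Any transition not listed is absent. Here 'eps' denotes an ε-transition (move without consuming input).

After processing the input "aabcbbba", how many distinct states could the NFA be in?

Start in {P}.
Read 'a': P→{S}; union {S}; ε-closure = {S, T, W}.
Read 'a': S→{P}, T→{P, U, W}, W→∅; union {P, U, W}; ε-closure = {P, T, U, W}.
Read 'b': P→{V, W}, T→{P}, U→{R, S, U}, W→{P}; union {P, R, S, U, V, W}; ε-closure = {P, R, S, T, U, V, W}.
Read 'c': P→{R, W}, R→∅, S→{P, R}, T→{P, T, U}, U→{R, S, U}, V→∅, W→{T, U}; union {P, R, S, T, U, W}; ε-closure = {P, R, S, T, U, V, W}.
Read 'b': P→{V, W}, R→∅, S→{R, U, W}, T→{P}, U→{R, S, U}, V→{S, T, U, V}, W→{P}; now {P, R, S, T, U, V, W}.
Read 'b': P→{V, W}, R→∅, S→{R, U, W}, T→{P}, U→{R, S, U}, V→{S, T, U, V}, W→{P}; now {P, R, S, T, U, V, W}.
Read 'b': P→{V, W}, R→∅, S→{R, U, W}, T→{P}, U→{R, S, U}, V→{S, T, U, V}, W→{P}; now {P, R, S, T, U, V, W}.
Read 'a': P→{S}, R→{P, S, W}, S→{P}, T→{P, U, W}, U→{R, W}, V→{V}, W→∅; union {P, R, S, U, V, W}; ε-closure = {P, R, S, T, U, V, W}.
That set has 7 states.

7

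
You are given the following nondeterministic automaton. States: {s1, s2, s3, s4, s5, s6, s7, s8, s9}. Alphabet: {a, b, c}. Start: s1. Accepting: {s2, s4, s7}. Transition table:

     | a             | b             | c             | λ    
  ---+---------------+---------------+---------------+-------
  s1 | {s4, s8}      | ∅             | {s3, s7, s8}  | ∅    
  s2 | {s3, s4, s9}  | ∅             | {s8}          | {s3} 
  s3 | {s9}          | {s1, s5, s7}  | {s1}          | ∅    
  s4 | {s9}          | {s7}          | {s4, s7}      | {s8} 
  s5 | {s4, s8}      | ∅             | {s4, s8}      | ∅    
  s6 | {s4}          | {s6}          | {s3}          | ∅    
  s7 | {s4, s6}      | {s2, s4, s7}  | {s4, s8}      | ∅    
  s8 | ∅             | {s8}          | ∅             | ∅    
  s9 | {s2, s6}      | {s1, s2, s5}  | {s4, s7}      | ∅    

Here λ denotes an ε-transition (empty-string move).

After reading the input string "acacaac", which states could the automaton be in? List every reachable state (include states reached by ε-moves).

Start in {s1}.
Read 'a': s1→{s4, s8}; now {s4, s8}.
Read 'c': s4→{s4, s7}, s8→∅; union {s4, s7}; ε-closure = {s4, s7, s8}.
Read 'a': s4→{s9}, s7→{s4, s6}, s8→∅; union {s4, s6, s9}; ε-closure = {s4, s6, s8, s9}.
Read 'c': s4→{s4, s7}, s6→{s3}, s8→∅, s9→{s4, s7}; union {s3, s4, s7}; ε-closure = {s3, s4, s7, s8}.
Read 'a': s3→{s9}, s4→{s9}, s7→{s4, s6}, s8→∅; union {s4, s6, s9}; ε-closure = {s4, s6, s8, s9}.
Read 'a': s4→{s9}, s6→{s4}, s8→∅, s9→{s2, s6}; union {s2, s4, s6, s9}; ε-closure = {s2, s3, s4, s6, s8, s9}.
Read 'c': s2→{s8}, s3→{s1}, s4→{s4, s7}, s6→{s3}, s8→∅, s9→{s4, s7}; now {s1, s3, s4, s7, s8}.

{s1, s3, s4, s7, s8}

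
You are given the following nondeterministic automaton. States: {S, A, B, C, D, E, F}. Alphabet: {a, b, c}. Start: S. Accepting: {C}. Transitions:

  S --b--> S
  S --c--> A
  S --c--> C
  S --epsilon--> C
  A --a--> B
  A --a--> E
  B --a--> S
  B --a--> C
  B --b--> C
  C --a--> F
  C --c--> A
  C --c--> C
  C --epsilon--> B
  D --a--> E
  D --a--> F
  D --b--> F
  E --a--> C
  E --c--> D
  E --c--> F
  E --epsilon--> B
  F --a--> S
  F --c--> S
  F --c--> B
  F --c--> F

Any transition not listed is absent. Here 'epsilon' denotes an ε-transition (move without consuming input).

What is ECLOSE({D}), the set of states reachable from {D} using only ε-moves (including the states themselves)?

Begin with {D}.
No ε-moves leave this set, so the closure equals the set itself.

{D}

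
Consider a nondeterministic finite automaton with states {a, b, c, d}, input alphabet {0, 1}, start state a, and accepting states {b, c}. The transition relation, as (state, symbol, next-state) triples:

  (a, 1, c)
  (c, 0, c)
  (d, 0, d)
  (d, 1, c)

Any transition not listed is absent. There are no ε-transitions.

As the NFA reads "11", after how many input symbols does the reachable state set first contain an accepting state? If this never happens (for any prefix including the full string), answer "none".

1

Start in {a}.
Read '1': {a} → {c}.
None of the earlier sets intersect F, but {c} does.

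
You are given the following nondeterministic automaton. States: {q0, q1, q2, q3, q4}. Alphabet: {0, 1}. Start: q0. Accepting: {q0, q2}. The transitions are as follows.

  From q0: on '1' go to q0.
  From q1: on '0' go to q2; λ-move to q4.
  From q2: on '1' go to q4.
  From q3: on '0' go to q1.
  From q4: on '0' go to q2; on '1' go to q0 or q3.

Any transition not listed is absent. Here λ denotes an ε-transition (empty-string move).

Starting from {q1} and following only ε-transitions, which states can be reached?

Begin with {q1}.
ε-move q1 → q4; add q4.

{q1, q4}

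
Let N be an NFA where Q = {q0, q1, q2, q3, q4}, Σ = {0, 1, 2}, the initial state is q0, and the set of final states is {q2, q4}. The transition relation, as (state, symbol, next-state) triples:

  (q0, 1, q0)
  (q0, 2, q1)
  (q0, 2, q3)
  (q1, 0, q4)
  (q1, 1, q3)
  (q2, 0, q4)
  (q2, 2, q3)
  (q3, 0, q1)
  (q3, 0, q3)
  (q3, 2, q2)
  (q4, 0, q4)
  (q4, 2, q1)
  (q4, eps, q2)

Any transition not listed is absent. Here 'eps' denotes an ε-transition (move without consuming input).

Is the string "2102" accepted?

Yes

Start in {q0}.
Read '2': {q0} → {q1, q3}.
Read '1': {q1, q3} → {q3}.
Read '0': {q3} → {q1, q3}.
Read '2': {q1, q3} → {q2}.
The final set {q2} contains the accepting state q2.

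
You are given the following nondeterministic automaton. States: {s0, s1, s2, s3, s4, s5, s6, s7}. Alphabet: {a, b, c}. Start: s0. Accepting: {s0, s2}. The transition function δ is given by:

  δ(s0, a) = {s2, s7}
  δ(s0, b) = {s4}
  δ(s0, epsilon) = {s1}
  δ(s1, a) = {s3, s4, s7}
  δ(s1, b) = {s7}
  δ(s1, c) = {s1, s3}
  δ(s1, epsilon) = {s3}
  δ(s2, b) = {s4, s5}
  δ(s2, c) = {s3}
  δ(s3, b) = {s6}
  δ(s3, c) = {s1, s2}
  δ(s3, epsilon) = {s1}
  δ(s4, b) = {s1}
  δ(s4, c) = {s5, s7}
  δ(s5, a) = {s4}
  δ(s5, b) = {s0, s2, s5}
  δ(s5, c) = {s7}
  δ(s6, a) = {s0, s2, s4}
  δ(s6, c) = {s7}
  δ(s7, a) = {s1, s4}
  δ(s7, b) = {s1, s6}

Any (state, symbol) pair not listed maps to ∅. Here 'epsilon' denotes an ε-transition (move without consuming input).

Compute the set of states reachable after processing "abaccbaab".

{s1, s3, s4, s5, s6, s7}

Start: ε-closure({s0}) = {s0, s1, s3}.
Read 'a': {s0, s1, s3} → {s1, s2, s3, s4, s7}.
Read 'b': {s1, s2, s3, s4, s7} → {s1, s3, s4, s5, s6, s7}.
Read 'a': {s1, s3, s4, s5, s6, s7} → {s0, s1, s2, s3, s4, s7}.
Read 'c': {s0, s1, s2, s3, s4, s7} → {s1, s2, s3, s5, s7}.
Read 'c': {s1, s2, s3, s5, s7} → {s1, s2, s3, s7}.
Read 'b': {s1, s2, s3, s7} → {s1, s3, s4, s5, s6, s7}.
Read 'a': {s1, s3, s4, s5, s6, s7} → {s0, s1, s2, s3, s4, s7}.
Read 'a': {s0, s1, s2, s3, s4, s7} → {s1, s2, s3, s4, s7}.
Read 'b': {s1, s2, s3, s4, s7} → {s1, s3, s4, s5, s6, s7}.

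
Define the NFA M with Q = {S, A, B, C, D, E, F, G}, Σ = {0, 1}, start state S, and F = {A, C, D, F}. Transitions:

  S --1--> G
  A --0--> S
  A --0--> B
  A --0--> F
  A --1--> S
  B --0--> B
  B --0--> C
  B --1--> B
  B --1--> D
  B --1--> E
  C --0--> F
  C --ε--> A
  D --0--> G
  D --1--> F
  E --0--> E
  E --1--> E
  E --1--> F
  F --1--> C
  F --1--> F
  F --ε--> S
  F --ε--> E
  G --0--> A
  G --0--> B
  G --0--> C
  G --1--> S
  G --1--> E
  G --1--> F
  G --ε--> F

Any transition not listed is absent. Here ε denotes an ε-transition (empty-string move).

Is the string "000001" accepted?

Start in {S}.
Read '0': S→∅; now ∅.
The set is empty and remains empty for the remaining 5 symbols.
The final set ∅ contains no accepting state.

No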